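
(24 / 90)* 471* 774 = 486072 / 5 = 97214.40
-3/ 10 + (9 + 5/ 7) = 9.41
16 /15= 1.07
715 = 715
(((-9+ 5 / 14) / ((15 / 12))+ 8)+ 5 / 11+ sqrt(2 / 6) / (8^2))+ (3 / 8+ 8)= sqrt(3) / 192+ 30539 / 3080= 9.92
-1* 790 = -790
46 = 46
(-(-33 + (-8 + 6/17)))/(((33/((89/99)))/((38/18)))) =1168481/499851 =2.34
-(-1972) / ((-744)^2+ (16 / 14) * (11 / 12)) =0.00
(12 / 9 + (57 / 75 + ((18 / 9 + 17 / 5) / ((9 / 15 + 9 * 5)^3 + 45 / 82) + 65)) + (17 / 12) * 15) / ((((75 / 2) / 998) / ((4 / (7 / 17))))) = 97114297370140916 / 4252055889375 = 22839.37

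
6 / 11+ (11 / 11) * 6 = 72 / 11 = 6.55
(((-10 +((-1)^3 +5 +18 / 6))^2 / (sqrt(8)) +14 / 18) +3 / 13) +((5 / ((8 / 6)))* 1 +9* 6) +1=9* sqrt(2) / 4 +27967 / 468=62.94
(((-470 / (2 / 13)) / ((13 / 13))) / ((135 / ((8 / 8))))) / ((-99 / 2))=1222 / 2673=0.46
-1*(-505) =505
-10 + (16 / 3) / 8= -28 / 3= -9.33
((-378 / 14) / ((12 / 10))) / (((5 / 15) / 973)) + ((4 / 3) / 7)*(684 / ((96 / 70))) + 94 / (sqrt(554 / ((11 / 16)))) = -131165 / 2 + 47*sqrt(6094) / 1108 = -65579.19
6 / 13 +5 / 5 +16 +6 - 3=266 / 13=20.46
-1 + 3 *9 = 26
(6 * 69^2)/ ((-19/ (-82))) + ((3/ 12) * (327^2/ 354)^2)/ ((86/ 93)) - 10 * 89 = 13383657942095/ 91007264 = 147061.43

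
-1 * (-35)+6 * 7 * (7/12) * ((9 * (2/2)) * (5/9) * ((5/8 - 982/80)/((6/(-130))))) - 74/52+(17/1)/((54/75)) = 30978.23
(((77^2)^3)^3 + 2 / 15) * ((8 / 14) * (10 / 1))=1086461394785817894682024297997396296 / 21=51736256894562756889620210000000000.00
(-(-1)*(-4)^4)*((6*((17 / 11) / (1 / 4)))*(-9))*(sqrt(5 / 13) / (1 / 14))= -741978.49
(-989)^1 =-989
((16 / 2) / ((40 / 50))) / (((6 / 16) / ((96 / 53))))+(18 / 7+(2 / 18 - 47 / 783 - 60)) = -2636398 / 290493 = -9.08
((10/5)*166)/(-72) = -83/18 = -4.61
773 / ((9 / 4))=3092 / 9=343.56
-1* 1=-1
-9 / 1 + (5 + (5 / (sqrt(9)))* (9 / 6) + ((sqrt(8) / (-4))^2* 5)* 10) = 47 / 2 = 23.50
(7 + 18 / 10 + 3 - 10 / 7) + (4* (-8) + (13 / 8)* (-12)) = -2879 / 70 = -41.13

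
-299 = -299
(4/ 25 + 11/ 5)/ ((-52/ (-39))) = 177/ 100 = 1.77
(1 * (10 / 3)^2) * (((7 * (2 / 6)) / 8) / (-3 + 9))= 175 / 324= 0.54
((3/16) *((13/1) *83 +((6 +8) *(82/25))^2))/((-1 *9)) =-664093/10000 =-66.41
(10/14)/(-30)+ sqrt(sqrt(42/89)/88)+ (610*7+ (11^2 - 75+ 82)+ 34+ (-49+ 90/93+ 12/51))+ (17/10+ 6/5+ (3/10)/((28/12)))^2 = 4393.44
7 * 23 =161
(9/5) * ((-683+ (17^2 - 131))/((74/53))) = -676.82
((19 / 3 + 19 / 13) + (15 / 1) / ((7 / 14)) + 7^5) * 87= 19051463 / 13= 1465497.15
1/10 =0.10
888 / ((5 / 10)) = 1776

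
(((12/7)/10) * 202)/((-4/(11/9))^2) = 12221/3780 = 3.23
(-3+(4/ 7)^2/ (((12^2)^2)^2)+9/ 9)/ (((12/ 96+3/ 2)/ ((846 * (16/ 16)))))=-123780980689/ 118879488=-1041.23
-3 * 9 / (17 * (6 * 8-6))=-9 / 238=-0.04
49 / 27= 1.81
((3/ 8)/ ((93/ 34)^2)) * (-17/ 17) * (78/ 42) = -3757/ 40362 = -0.09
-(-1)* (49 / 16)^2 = 9.38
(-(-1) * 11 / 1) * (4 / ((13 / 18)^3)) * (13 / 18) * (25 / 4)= 89100 / 169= 527.22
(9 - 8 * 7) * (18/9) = -94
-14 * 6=-84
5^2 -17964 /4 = -4466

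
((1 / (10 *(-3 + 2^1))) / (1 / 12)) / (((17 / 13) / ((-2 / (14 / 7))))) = 78 / 85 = 0.92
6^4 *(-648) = -839808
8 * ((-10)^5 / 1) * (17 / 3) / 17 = -266666.67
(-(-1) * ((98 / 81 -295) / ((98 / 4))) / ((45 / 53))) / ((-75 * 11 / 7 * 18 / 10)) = 2522482 / 37889775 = 0.07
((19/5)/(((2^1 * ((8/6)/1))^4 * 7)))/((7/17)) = 0.03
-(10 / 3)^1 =-10 / 3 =-3.33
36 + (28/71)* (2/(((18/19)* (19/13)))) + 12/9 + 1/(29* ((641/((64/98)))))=22061073868/582040179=37.90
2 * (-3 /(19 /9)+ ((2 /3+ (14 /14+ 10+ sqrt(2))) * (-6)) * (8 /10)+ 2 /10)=-128.02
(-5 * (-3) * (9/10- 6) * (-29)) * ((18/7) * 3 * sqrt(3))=29642.56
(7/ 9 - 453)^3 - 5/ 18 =-134838286405/ 1458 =-92481677.92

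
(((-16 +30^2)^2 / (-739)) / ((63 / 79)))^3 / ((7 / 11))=-2588138714123796659032064 / 706403762194851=-3663823513.74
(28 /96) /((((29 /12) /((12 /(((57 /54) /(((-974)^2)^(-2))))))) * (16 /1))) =0.00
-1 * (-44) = 44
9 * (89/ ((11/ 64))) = 4660.36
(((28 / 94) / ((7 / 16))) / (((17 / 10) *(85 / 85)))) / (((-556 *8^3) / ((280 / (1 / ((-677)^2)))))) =-80207575 / 444244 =-180.55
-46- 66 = -112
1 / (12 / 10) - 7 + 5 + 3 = 11 / 6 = 1.83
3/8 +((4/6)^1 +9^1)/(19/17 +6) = 5033/2904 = 1.73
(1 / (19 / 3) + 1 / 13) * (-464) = -26912 / 247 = -108.96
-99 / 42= -33 / 14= -2.36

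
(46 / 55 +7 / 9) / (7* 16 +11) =799 / 60885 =0.01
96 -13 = 83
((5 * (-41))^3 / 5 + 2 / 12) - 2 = -10338161 / 6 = -1723026.83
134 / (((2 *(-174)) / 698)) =-23383 / 87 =-268.77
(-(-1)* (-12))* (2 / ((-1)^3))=24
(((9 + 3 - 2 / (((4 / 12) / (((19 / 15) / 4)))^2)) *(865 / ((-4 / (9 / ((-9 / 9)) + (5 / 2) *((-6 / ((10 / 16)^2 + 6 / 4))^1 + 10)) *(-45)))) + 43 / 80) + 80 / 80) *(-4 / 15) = -172810271 / 1633500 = -105.79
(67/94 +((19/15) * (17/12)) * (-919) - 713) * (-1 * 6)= 19977289/1410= 14168.29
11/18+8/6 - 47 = -811/18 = -45.06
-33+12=-21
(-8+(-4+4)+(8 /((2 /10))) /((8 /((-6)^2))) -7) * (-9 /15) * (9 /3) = -297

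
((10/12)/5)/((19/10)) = 5/57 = 0.09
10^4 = 10000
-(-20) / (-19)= -20 / 19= -1.05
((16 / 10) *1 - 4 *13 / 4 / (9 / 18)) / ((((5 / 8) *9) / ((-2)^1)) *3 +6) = 1952 / 195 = 10.01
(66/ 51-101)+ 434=5683/ 17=334.29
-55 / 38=-1.45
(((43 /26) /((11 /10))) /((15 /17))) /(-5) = -731 /2145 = -0.34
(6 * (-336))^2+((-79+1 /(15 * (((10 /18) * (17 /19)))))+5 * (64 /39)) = 67363871998 /16575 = 4064185.34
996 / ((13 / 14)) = 13944 / 13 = 1072.62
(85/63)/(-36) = -85/2268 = -0.04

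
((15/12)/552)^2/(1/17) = 425/4875264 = 0.00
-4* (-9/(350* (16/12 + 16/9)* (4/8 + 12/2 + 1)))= 27/6125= 0.00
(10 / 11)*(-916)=-9160 / 11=-832.73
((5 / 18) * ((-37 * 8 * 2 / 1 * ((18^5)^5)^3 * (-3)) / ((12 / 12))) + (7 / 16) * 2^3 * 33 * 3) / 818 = 8429950796253787672492251000000000000000000000000000000000000000000000000000000000000000000000.00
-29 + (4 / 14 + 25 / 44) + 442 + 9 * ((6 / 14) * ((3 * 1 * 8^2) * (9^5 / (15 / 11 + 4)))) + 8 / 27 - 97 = 571485899561 / 70092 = 8153368.42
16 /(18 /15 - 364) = -40 /907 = -0.04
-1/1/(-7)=0.14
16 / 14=8 / 7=1.14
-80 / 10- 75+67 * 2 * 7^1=855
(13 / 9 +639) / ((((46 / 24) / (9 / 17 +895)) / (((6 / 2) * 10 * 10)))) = 35100454400 / 391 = 89770983.12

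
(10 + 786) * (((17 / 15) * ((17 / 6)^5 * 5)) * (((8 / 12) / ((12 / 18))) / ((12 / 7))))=33623633617 / 69984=480447.44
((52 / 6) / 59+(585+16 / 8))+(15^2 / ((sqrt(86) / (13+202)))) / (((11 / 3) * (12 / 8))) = 103925 / 177+1125 * sqrt(86) / 11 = 1535.59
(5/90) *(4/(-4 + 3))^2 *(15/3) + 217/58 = 8.19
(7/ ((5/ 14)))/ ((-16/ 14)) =-343/ 20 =-17.15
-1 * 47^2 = -2209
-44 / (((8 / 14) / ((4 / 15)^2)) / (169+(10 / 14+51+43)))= -1443.98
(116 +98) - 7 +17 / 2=431 / 2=215.50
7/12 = 0.58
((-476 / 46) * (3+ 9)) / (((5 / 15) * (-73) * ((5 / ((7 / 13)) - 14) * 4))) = -4998 / 18469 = -0.27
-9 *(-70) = 630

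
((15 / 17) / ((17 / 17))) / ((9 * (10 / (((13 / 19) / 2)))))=13 / 3876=0.00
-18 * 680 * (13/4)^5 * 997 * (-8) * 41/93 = 3870222710055/248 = 15605736734.09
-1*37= -37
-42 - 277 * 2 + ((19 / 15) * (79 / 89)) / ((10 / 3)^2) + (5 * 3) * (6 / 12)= -26183747 / 44500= -588.40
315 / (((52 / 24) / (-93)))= -175770 / 13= -13520.77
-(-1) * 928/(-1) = -928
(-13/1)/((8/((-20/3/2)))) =65/12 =5.42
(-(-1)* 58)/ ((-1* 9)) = -58/ 9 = -6.44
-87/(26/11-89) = 957/953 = 1.00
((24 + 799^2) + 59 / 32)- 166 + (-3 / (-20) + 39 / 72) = 306365537 / 480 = 638261.54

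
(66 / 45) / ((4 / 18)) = 33 / 5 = 6.60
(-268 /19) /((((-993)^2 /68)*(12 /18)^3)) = -6834 /2081659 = -0.00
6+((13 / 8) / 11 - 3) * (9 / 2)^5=-14804403 / 2816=-5257.25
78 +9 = 87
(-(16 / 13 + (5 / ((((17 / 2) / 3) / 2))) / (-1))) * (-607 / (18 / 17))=-154178 / 117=-1317.76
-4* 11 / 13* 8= -27.08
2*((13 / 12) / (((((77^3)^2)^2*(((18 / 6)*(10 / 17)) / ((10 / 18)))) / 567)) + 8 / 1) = 397164695057952764781213 / 24822793441122047798812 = 16.00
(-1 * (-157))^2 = 24649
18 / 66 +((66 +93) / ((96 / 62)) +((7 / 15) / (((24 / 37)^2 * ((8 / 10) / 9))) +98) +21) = 1980533 / 8448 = 234.44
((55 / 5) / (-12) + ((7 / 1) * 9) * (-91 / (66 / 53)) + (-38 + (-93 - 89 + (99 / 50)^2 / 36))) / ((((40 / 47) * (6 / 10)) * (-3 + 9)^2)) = -74829243461 / 285120000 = -262.45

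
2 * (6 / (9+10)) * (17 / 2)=102 / 19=5.37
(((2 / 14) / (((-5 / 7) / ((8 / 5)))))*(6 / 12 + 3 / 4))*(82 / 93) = -164 / 465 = -0.35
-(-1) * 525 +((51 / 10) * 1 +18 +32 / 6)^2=1200109 / 900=1333.45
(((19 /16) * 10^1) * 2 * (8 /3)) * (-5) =-950 /3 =-316.67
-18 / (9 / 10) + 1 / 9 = -179 / 9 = -19.89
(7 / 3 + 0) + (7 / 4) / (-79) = 2191 / 948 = 2.31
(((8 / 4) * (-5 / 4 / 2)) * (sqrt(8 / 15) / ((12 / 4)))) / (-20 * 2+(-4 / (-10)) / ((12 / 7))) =0.01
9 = 9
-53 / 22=-2.41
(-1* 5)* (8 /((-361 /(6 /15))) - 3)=5431 /361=15.04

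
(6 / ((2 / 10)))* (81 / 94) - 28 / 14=1121 / 47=23.85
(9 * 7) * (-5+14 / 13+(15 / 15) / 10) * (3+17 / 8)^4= -88477402671 / 532480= -166160.99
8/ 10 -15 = -71/ 5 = -14.20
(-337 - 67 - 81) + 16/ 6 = -1447/ 3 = -482.33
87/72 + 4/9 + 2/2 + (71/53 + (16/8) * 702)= 1407.99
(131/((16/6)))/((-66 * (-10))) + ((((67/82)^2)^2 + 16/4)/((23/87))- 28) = -1270748204697/114386805280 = -11.11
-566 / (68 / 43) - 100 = -15569 / 34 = -457.91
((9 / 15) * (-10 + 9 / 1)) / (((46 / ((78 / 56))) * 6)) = -39 / 12880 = -0.00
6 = 6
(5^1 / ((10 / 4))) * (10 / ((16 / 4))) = 5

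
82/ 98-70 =-3389/ 49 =-69.16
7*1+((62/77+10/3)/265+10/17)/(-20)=72531649/10406550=6.97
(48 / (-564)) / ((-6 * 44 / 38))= 19 / 1551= 0.01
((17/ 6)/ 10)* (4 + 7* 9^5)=7026899/ 60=117114.98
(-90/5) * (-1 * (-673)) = -12114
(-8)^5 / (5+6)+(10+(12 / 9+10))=-97600 / 33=-2957.58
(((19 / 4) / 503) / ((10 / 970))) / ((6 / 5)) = 9215 / 12072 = 0.76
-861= -861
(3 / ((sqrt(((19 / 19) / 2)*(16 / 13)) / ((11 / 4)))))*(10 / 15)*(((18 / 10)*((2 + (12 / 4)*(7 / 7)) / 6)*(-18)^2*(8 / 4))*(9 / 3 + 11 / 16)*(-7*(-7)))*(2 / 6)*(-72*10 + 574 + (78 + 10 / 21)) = -86966649*sqrt(26) / 16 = -27715290.02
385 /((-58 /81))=-31185 /58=-537.67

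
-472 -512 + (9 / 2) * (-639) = -7719 / 2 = -3859.50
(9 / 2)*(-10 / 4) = -45 / 4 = -11.25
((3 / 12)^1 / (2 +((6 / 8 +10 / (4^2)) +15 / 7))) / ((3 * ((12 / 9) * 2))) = 7 / 1236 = 0.01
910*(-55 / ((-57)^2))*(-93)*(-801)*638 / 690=-8810011210 / 8303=-1061063.62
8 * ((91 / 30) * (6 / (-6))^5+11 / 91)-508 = -725224 / 1365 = -531.30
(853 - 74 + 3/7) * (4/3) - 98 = 19766/21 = 941.24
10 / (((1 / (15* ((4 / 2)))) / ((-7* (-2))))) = 4200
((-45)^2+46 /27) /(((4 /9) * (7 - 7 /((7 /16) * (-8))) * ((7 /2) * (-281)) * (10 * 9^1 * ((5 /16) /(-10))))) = 437768 /2389905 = 0.18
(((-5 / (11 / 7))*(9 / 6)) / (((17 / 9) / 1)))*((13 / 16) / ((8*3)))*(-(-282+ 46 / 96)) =-18445245 / 765952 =-24.08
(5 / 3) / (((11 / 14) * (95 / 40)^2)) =4480 / 11913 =0.38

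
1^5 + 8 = 9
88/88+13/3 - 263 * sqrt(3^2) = -2351/3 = -783.67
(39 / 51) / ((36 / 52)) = 169 / 153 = 1.10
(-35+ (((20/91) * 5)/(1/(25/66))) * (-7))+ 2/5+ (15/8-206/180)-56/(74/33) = -117630683/1904760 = -61.76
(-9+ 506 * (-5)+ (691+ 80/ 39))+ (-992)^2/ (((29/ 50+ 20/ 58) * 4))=4605221176/ 17433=264166.88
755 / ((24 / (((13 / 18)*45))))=49075 / 48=1022.40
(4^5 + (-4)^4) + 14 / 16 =10247 / 8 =1280.88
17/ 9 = 1.89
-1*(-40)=40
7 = 7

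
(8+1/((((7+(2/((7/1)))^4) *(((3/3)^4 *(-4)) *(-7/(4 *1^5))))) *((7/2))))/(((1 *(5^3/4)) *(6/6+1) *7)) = 269364/14720125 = 0.02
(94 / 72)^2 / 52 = 0.03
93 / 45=31 / 15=2.07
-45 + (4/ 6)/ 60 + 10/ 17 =-67933/ 1530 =-44.40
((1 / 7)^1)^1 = 1 / 7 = 0.14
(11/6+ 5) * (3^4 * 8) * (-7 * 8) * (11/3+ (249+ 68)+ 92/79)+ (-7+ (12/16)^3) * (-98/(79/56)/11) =-277398020333/3476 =-79803803.32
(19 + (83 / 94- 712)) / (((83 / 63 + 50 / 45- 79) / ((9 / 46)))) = 4098717 / 2317664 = 1.77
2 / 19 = 0.11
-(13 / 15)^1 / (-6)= 13 / 90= 0.14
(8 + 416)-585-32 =-193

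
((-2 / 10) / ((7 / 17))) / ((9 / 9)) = -17 / 35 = -0.49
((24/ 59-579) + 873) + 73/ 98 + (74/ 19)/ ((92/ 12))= 747053383/ 2526734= 295.66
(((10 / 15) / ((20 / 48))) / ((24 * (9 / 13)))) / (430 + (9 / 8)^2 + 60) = 832 / 4244535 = 0.00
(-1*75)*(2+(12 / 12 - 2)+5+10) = -1200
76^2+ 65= 5841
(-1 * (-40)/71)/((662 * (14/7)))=0.00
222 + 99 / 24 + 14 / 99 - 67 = 126139 / 792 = 159.27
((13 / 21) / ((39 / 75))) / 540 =5 / 2268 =0.00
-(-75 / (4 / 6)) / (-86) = -225 / 172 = -1.31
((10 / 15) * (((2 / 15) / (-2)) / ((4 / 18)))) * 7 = -7 / 5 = -1.40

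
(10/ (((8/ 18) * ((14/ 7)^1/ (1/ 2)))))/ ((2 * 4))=45/ 64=0.70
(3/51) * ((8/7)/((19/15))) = 120/2261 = 0.05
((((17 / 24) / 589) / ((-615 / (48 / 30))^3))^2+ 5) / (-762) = -13198173221148261866456261869 / 2011401598902995108447753906250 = -0.01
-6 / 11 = -0.55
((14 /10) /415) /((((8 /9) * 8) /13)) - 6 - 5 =-1459981 /132800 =-10.99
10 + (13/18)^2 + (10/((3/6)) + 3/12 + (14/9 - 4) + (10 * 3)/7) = 36983/1134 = 32.61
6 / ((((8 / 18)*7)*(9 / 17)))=51 / 14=3.64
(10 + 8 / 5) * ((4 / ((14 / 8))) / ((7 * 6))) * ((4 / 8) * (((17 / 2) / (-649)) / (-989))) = 1972 / 471767835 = 0.00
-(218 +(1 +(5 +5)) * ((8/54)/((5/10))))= -5974/27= -221.26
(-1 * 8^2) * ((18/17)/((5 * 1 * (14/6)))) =-5.81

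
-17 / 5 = -3.40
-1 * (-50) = 50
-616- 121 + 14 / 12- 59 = -4769 / 6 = -794.83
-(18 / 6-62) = 59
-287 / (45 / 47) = -13489 / 45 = -299.76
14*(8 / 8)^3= 14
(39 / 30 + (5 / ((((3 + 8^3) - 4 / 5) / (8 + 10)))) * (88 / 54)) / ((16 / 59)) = 7213871 / 1234080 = 5.85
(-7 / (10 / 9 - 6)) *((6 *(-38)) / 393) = -1197 / 1441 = -0.83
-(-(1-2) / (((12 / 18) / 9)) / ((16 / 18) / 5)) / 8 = -1215 / 128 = -9.49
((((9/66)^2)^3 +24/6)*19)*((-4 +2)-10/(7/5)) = -8616886555/12400927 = -694.86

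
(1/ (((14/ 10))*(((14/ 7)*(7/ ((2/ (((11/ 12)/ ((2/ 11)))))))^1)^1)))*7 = 0.14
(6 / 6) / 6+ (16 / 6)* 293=1563 / 2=781.50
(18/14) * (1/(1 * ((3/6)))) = 18/7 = 2.57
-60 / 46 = -30 / 23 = -1.30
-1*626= -626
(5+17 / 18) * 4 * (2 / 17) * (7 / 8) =749 / 306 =2.45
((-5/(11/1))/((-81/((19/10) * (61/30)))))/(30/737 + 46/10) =77653/16622172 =0.00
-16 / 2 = -8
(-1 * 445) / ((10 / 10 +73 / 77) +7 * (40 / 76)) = -130207 / 1648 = -79.01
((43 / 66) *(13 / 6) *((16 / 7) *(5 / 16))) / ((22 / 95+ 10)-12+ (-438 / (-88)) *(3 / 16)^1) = -98800 / 81837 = -1.21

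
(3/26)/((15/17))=17/130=0.13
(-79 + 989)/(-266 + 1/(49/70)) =-3185/926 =-3.44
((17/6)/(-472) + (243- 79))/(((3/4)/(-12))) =-464431/177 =-2623.90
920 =920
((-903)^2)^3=542158788145462929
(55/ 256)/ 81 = 55/ 20736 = 0.00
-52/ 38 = -1.37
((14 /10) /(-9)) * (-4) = 28 /45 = 0.62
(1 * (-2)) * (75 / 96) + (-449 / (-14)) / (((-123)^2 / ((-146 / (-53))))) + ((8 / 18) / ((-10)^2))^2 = -786348388459 / 505157310000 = -1.56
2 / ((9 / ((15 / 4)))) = 5 / 6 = 0.83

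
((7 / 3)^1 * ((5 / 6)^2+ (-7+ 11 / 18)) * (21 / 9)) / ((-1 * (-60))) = -2009 / 3888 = -0.52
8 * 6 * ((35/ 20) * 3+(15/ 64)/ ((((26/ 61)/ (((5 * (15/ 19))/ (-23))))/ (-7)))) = 283.71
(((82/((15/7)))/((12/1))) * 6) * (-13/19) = -3731/285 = -13.09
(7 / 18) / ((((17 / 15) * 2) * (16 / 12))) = 0.13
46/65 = 0.71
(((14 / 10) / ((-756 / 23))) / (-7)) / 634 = 23 / 2396520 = 0.00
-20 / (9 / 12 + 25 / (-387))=-30960 / 1061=-29.18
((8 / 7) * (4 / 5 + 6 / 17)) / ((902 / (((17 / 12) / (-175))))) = -0.00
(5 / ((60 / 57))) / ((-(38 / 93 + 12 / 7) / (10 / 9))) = -2.49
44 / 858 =2 / 39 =0.05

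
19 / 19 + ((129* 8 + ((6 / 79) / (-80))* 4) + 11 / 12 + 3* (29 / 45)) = 1636637 / 1580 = 1035.85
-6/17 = -0.35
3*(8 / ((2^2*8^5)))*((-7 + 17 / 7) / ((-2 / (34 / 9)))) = 17 / 10752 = 0.00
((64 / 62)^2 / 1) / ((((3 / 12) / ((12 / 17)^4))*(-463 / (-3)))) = 254803968 / 37162084303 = 0.01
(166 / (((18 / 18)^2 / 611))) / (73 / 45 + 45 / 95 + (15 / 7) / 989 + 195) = 514.60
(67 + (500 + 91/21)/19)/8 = 1333/114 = 11.69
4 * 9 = 36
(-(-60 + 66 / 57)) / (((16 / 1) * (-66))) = -559 / 10032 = -0.06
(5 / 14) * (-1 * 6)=-15 / 7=-2.14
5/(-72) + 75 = 5395/72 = 74.93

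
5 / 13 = 0.38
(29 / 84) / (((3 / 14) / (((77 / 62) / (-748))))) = -203 / 75888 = -0.00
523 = 523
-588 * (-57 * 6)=201096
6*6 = 36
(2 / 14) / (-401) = -1 / 2807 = -0.00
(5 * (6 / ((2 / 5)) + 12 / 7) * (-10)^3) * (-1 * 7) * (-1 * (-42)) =24570000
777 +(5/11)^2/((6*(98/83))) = 55284071/71148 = 777.03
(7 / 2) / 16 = 7 / 32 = 0.22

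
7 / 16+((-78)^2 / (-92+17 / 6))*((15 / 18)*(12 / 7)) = -1162885 / 11984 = -97.04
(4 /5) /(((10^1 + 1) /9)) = 36 /55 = 0.65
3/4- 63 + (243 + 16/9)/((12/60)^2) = 218059/36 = 6057.19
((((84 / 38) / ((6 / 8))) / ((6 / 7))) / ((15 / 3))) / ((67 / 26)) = 5096 / 19095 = 0.27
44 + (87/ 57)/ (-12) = 10003/ 228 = 43.87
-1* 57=-57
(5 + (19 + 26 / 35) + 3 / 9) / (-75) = -0.33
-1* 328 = -328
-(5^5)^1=-3125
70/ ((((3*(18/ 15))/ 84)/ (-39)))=-63700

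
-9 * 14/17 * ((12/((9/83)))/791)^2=-220448/1519511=-0.15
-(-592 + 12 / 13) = 7684 / 13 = 591.08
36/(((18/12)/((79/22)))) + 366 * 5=1916.18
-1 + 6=5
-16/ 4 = -4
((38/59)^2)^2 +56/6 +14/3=171728190/12117361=14.17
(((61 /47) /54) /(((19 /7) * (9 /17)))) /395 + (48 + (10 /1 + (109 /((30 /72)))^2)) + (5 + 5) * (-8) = 58639555610683 /857146050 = 68412.56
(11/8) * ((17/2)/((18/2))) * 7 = 1309/144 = 9.09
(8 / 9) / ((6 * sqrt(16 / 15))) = sqrt(15) / 27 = 0.14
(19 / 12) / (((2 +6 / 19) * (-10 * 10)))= -361 / 52800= -0.01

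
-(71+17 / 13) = -940 / 13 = -72.31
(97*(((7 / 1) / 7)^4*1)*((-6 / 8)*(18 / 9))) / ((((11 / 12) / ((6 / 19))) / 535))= -26816.56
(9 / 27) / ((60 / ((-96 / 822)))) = -4 / 6165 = -0.00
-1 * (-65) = 65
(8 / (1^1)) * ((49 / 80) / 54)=49 / 540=0.09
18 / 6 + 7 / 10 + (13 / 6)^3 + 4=17.87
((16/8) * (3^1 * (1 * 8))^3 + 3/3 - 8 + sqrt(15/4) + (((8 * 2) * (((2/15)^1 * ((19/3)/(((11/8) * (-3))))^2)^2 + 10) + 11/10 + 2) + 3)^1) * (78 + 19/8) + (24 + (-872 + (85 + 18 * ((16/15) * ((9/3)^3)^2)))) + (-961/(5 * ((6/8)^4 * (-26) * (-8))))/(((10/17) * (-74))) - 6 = 643 * sqrt(15)/16 + 373983451032619861601/166336805091600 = 2248506.22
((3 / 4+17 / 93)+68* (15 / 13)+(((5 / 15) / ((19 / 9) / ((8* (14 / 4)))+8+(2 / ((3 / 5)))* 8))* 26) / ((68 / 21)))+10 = 89.47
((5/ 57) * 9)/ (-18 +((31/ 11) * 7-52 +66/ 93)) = -5115/ 321119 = -0.02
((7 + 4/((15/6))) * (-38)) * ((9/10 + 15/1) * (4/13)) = -1598.81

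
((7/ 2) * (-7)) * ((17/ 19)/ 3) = -833/ 114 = -7.31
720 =720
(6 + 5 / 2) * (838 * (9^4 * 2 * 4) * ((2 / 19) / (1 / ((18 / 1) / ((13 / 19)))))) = 1035337912.62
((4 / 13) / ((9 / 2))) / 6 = 4 / 351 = 0.01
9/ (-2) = -9/ 2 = -4.50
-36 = -36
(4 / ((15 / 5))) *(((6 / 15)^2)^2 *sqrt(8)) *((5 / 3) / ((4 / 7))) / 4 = 56 *sqrt(2) / 1125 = 0.07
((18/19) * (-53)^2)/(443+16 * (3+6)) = 50562/11153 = 4.53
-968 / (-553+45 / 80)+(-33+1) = -267360 / 8839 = -30.25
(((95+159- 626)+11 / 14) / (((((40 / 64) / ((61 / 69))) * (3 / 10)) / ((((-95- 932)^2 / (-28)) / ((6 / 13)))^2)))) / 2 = -59600654760550558993 / 10224144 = -5829402907524.64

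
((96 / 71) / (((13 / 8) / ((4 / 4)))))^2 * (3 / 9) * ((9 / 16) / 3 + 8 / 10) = 970752 / 4259645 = 0.23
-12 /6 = -2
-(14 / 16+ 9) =-79 / 8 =-9.88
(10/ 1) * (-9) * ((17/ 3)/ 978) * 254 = -21590/ 163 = -132.45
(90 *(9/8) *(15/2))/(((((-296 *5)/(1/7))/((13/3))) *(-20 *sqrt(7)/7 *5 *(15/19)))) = 6669 *sqrt(7)/1657600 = 0.01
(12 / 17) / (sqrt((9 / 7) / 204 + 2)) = 24 * sqrt(113645) / 16235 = 0.50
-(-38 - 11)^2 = -2401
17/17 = 1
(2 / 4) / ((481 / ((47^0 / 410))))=1 / 394420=0.00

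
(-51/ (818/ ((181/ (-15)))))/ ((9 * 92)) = 3077/ 3386520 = 0.00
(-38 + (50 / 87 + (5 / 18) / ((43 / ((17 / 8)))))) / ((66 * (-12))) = 6717919 / 142217856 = 0.05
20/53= 0.38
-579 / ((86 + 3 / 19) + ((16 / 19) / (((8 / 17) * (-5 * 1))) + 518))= -0.96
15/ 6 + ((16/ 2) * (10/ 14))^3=129715/ 686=189.09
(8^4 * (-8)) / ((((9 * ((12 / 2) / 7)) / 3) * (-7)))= 16384 / 9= 1820.44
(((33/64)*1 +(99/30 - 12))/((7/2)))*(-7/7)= 2619/1120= 2.34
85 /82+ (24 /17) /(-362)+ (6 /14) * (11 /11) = 2580869 /1766198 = 1.46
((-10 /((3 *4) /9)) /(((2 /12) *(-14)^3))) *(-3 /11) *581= -2.60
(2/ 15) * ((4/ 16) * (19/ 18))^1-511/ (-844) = 36497/ 56970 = 0.64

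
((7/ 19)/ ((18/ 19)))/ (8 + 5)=0.03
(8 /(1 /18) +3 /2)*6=873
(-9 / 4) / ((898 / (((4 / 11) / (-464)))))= 9 / 4583392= 0.00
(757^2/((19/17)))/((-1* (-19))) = 9741833/361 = 26985.69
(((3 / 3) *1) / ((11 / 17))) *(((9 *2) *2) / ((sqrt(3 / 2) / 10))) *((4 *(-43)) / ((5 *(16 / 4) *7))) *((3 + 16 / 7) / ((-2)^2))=-162282 *sqrt(6) / 539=-737.49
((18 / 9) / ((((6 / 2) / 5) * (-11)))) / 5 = -2 / 33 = -0.06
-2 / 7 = -0.29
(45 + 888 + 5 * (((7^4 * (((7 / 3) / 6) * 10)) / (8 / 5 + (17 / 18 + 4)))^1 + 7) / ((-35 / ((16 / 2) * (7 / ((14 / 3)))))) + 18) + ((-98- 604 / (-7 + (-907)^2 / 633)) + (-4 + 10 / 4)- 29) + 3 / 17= -13400426918753 / 8192816834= -1635.63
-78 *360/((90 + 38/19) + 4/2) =-14040/47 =-298.72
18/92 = 9/46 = 0.20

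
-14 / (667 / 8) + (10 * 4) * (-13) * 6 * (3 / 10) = -624424 / 667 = -936.17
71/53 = 1.34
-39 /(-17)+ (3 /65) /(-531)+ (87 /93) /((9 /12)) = 21471638 /6063135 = 3.54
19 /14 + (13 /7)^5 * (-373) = -276938959 /33614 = -8238.80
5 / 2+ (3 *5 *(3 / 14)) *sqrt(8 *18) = 575 / 14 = 41.07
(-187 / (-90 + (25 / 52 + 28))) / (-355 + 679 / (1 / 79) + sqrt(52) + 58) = 129679264 / 2275754431629-4862 * sqrt(13) / 2275754431629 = 0.00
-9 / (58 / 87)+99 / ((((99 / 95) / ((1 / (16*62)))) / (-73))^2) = -1267107311 / 97422336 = -13.01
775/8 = 96.88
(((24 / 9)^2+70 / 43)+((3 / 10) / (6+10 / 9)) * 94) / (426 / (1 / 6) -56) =1573343 / 309600000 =0.01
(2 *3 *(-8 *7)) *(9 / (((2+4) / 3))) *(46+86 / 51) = -1225728 / 17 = -72101.65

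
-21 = -21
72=72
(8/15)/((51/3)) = 8/255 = 0.03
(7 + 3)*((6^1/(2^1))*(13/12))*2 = 65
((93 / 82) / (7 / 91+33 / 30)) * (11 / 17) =22165 / 35547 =0.62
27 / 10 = 2.70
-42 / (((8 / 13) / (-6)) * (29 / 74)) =30303 / 29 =1044.93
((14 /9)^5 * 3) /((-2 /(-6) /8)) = 4302592 /6561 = 655.78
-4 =-4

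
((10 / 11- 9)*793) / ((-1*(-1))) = -70577 / 11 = -6416.09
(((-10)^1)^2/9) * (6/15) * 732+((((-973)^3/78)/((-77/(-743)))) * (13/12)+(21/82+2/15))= -20043414566837/162360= -123450446.95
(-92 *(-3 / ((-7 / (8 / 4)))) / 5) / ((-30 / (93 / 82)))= 4278 / 7175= 0.60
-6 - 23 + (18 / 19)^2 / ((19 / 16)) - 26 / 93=-18194945 / 637887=-28.52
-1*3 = -3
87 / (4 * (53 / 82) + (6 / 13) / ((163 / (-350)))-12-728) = -2519491 / 21383982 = -0.12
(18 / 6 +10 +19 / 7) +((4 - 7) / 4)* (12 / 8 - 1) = 859 / 56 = 15.34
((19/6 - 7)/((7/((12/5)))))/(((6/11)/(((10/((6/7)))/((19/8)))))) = -2024/171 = -11.84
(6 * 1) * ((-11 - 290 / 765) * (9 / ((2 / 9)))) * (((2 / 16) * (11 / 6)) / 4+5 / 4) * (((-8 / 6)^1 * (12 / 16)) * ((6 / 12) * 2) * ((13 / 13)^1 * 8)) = 3932919 / 136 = 28918.52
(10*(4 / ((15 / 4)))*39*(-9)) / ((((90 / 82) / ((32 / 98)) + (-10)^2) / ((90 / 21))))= -14736384 / 94927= -155.24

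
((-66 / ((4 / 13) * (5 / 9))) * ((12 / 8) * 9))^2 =10867437009 / 400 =27168592.52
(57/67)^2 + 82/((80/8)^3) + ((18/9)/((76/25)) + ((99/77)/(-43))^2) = 5658649202781/3863724945500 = 1.46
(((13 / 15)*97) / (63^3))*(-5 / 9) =-0.00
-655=-655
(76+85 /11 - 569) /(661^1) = -5338 /7271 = -0.73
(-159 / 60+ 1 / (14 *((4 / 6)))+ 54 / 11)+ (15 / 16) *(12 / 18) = 9213 / 3080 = 2.99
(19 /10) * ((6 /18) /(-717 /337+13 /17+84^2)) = 108851 /1212480480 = 0.00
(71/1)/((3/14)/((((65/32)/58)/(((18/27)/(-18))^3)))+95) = 211953105/283598297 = 0.75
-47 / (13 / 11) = -517 / 13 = -39.77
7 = 7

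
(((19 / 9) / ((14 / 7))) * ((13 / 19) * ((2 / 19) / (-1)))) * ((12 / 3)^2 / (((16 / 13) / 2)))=-338 / 171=-1.98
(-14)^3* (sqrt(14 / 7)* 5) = -19403.01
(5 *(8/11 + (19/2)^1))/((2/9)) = 10125/44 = 230.11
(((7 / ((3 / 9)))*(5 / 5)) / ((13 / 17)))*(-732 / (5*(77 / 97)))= -3621204 / 715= -5064.62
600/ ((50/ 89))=1068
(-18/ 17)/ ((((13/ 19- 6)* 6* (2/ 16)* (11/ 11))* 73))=456/ 125341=0.00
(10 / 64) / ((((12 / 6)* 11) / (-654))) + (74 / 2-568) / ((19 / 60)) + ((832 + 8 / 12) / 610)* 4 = -1676.03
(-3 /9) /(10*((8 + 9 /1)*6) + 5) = -1 /3075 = -0.00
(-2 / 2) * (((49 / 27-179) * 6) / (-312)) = -3.41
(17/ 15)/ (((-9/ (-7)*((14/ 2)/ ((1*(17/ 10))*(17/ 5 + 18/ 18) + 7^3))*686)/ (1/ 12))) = 74477/ 13891500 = 0.01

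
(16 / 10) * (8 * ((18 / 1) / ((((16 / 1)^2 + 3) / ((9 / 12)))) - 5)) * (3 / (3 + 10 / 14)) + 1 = -120619 / 2405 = -50.15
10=10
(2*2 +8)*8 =96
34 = 34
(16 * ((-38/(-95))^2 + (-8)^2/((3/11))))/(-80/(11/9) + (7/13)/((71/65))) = -220079552/3805125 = -57.84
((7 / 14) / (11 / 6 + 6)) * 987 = 63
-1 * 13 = -13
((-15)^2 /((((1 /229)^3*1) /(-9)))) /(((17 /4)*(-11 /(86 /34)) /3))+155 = 12548193098845 /3179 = 3947213934.84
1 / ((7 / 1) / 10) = 10 / 7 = 1.43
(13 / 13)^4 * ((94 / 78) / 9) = 47 / 351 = 0.13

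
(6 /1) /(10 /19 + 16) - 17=-2612 /157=-16.64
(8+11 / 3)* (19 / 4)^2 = 12635 / 48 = 263.23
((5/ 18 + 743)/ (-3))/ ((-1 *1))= 13379/ 54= 247.76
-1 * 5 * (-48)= 240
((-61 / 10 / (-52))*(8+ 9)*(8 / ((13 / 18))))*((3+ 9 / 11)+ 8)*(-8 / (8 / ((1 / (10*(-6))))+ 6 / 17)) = 282064 / 64779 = 4.35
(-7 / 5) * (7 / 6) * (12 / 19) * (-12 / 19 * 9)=10584 / 1805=5.86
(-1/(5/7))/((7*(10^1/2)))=-1/25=-0.04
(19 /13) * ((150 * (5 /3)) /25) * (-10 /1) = -1900 /13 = -146.15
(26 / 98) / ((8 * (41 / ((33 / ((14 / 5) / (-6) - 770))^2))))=245025 / 165126508456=0.00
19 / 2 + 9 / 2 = 14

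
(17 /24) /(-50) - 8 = -9617 /1200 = -8.01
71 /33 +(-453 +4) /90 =-2809 /990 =-2.84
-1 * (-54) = 54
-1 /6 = -0.17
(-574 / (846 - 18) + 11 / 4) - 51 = -40525 / 828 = -48.94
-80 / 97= -0.82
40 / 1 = 40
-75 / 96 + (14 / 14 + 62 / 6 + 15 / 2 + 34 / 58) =51889 / 2784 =18.64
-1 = -1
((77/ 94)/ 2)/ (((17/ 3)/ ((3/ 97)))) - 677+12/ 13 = -2724686459/ 4030156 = -676.07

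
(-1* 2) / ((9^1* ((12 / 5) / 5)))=-25 / 54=-0.46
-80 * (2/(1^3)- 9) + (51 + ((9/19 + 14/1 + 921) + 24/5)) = 1551.27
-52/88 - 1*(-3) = 53/22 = 2.41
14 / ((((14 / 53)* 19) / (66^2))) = 230868 / 19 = 12150.95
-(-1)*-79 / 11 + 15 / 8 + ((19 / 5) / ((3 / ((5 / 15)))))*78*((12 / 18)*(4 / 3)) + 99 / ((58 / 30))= 25898999 / 344520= 75.17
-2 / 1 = -2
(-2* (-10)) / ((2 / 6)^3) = 540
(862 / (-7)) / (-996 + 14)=431 / 3437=0.13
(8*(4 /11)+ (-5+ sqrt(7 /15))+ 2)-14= -155 /11+ sqrt(105) /15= -13.41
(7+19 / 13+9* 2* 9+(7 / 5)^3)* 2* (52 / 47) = 2251672 / 5875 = 383.26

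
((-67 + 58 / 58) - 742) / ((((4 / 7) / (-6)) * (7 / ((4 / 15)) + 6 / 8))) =2828 / 9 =314.22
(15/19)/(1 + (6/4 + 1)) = 30/133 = 0.23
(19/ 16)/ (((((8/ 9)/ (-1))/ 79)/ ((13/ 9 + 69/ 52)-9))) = 4375415/ 6656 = 657.36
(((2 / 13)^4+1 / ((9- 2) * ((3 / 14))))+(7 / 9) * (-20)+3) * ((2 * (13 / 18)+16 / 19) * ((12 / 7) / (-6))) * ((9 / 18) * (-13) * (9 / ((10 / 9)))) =-408.91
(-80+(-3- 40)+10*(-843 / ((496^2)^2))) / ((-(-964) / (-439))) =1634053766954001 / 29172506427392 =56.01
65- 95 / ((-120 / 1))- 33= 787 / 24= 32.79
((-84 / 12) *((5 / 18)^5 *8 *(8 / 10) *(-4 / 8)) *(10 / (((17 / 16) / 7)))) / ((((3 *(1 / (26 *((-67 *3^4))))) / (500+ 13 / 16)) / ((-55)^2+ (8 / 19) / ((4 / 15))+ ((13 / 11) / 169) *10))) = -150229496959718750 / 863379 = -174001796383.42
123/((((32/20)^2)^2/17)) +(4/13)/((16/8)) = 16997567/53248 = 319.22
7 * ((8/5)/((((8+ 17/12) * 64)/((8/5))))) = 84/2825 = 0.03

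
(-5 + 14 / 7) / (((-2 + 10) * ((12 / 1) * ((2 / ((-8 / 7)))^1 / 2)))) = 1 / 28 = 0.04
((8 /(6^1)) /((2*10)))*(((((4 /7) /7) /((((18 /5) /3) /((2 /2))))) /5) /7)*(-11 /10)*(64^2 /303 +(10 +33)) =-7535 /935361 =-0.01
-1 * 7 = -7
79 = 79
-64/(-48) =4/3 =1.33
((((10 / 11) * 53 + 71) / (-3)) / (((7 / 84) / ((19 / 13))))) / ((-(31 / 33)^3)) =325510812 / 387283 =840.50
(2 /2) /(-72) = -1 /72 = -0.01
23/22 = 1.05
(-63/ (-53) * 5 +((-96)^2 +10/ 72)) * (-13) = -228744529/ 1908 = -119887.07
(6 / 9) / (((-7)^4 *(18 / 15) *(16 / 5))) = 25 / 345744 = 0.00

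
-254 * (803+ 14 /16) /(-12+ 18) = -816737 /24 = -34030.71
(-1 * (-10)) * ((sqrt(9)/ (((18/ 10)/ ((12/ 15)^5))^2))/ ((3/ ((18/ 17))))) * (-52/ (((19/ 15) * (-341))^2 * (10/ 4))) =-436207616/ 11150257765625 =-0.00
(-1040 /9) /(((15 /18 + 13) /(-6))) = 4160 /83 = 50.12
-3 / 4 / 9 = -1 / 12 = -0.08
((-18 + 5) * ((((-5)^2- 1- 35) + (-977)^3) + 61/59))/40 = 303086823.96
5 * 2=10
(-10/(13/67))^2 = 448900/169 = 2656.21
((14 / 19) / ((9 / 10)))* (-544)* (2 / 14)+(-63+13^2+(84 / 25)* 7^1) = 281698 / 4275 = 65.89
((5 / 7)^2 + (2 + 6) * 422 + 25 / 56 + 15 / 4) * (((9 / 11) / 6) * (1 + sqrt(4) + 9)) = 11927133 / 2156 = 5532.07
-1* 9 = -9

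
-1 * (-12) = 12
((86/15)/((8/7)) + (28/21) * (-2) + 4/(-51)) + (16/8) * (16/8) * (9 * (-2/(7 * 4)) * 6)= -93941/7140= -13.16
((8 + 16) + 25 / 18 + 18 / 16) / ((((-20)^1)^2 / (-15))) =-1909 / 1920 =-0.99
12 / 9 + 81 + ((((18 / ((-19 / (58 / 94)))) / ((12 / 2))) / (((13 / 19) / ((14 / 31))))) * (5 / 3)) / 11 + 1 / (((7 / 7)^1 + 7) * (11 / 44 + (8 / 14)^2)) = 11659820779 / 141261978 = 82.54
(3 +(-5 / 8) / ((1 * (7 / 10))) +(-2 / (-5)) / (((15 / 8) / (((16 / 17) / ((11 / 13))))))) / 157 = 920659 / 61653900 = 0.01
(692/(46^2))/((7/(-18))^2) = 56052/25921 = 2.16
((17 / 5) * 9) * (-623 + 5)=-94554 / 5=-18910.80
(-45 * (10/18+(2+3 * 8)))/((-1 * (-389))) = -1195/389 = -3.07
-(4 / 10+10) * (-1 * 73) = 3796 / 5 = 759.20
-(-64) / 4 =16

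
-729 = -729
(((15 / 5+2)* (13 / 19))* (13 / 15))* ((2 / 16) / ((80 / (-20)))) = -0.09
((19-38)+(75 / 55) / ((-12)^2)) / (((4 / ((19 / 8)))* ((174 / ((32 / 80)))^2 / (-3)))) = 190513 / 1065715200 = 0.00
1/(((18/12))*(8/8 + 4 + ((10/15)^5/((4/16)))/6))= 0.13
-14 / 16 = -7 / 8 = -0.88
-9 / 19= -0.47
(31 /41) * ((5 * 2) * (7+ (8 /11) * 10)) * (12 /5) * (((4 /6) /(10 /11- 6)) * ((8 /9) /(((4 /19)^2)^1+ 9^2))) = -28111792 /75570831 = -0.37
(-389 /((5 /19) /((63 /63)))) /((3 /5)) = -7391 /3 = -2463.67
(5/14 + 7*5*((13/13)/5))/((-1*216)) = -103/3024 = -0.03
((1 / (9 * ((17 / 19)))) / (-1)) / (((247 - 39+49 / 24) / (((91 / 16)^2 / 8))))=-157339 / 65815296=-0.00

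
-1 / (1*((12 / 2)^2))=-1 / 36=-0.03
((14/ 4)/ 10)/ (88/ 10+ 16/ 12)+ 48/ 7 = 29331/ 4256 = 6.89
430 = 430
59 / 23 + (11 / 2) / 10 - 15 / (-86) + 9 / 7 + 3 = 1048883 / 138460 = 7.58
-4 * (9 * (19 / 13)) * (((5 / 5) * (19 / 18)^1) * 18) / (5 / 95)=-246924 / 13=-18994.15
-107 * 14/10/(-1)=749/5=149.80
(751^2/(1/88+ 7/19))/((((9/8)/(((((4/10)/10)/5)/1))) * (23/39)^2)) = 1274949076544/41989375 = 30363.61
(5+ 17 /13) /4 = 41 /26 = 1.58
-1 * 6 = -6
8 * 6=48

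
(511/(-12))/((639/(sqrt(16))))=-511/1917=-0.27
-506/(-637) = 506/637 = 0.79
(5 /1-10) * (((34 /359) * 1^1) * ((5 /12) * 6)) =-425 /359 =-1.18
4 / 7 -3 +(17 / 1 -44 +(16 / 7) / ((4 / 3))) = -194 / 7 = -27.71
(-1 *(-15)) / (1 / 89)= 1335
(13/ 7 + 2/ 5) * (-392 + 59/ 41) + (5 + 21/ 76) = -95566617/ 109060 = -876.28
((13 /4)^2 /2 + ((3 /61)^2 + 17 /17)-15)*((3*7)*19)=-414110529 /119072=-3477.82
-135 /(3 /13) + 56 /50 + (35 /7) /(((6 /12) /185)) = 31653 /25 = 1266.12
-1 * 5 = -5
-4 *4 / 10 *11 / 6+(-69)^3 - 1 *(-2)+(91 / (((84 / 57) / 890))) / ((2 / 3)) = -14764421 / 60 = -246073.68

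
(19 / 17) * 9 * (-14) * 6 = -14364 / 17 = -844.94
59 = 59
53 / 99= 0.54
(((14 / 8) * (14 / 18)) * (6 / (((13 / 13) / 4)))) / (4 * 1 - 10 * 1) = -49 / 9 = -5.44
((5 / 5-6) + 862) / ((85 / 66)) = 56562 / 85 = 665.44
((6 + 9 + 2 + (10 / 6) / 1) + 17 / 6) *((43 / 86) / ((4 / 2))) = 43 / 8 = 5.38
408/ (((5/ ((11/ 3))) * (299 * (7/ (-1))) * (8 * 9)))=-187/ 94185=-0.00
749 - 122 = 627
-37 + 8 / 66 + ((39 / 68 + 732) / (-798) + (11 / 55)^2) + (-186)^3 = -96025345575221 / 14922600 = -6434893.76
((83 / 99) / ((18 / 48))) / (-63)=-0.04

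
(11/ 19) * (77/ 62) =847/ 1178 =0.72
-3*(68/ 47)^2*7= -97104/ 2209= -43.96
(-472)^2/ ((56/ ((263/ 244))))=1831006/ 427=4288.07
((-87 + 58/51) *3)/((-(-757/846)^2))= 3134120364/9741833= 321.72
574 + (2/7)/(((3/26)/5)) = 12314/21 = 586.38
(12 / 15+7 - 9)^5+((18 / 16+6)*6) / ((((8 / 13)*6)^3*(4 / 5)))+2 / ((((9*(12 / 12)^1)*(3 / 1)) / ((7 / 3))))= -20800714691 / 16588800000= -1.25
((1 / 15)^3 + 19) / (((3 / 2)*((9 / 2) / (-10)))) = -513008 / 18225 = -28.15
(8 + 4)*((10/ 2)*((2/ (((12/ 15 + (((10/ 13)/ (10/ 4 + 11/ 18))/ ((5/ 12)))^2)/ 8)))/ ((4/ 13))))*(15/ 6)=40369875/ 5963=6770.06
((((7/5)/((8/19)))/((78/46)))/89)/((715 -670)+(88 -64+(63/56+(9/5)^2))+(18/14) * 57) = 107065/712634481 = 0.00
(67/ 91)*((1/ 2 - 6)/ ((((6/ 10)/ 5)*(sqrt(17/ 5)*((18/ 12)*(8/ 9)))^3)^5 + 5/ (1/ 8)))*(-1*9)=336554380655186832882463932037353515625/ 294304374818409096948385833978039407728 - 1028596324524886022400000000000000000*sqrt(85)/ 18394023426150568559274114623627462983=0.63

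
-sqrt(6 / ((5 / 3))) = -3 * sqrt(10) / 5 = -1.90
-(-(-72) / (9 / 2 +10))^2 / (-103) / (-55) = -20736 / 4764265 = -0.00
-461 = -461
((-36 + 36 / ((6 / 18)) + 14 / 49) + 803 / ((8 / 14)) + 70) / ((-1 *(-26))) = 43331 / 728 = 59.52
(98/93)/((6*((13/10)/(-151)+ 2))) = 73990/838953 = 0.09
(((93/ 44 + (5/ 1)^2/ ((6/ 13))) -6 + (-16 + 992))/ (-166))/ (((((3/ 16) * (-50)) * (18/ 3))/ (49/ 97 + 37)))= 246418111/ 59778675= 4.12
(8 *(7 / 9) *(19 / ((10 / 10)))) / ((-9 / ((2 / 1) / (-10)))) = 1064 / 405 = 2.63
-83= -83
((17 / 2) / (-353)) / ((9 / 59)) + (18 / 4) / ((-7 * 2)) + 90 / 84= 7525 / 12708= 0.59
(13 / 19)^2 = 169 / 361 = 0.47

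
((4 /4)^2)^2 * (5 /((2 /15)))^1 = 75 /2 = 37.50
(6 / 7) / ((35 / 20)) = 24 / 49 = 0.49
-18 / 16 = -9 / 8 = -1.12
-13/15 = -0.87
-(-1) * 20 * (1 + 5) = 120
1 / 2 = 0.50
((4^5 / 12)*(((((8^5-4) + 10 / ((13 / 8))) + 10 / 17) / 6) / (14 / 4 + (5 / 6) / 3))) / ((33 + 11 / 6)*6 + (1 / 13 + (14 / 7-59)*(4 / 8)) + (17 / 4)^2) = 7416150016 / 11940613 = 621.09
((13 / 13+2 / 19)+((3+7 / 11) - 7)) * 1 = -472 / 209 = -2.26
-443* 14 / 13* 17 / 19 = -105434 / 247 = -426.86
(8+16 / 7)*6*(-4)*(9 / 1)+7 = -15503 / 7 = -2214.71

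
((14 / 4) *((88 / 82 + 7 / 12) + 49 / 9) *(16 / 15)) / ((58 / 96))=2347744 / 53505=43.88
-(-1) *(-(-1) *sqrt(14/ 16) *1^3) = sqrt(14)/ 4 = 0.94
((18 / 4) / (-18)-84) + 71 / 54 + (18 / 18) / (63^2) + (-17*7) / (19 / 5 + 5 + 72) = -67672865 / 801738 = -84.41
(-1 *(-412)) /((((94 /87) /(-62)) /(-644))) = 715589616 /47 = 15225310.98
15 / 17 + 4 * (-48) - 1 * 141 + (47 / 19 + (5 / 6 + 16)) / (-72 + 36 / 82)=-1889985593 / 5686092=-332.39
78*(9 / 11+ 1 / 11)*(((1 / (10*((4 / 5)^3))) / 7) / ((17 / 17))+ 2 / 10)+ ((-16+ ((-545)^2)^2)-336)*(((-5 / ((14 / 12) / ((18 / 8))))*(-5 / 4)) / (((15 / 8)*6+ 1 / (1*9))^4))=4401012172106422063659 / 68949946815904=63829087.26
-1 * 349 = -349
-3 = -3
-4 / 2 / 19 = -2 / 19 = -0.11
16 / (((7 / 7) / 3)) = 48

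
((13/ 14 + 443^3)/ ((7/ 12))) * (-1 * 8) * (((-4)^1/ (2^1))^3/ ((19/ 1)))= 467380343424/ 931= 502019702.93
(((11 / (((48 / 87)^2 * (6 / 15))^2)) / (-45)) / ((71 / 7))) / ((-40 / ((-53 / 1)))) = -2886413761 / 1340080128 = -2.15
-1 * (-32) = 32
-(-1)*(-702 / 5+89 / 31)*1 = -21317 / 155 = -137.53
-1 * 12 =-12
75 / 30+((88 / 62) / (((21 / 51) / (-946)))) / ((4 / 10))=-3536955 / 434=-8149.67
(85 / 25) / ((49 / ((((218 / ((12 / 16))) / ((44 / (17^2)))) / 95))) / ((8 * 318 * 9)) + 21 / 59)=482273757792 / 50502388195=9.55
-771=-771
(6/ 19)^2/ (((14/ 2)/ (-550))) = -19800/ 2527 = -7.84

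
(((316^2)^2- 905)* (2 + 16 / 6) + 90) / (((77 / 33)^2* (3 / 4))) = 558388311616 / 49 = 11395679828.90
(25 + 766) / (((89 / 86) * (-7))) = -9718 / 89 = -109.19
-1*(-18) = 18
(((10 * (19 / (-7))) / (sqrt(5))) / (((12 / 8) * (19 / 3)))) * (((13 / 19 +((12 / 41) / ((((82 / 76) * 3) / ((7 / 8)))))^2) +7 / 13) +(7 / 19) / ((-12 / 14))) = -6692968546 * sqrt(5) / 14657222307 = -1.02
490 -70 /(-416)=101955 /208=490.17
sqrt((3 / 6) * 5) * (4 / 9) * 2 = 4 * sqrt(10) / 9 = 1.41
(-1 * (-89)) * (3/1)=267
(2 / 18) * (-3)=-1 / 3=-0.33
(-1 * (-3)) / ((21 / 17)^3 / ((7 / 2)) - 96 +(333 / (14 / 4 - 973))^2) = -18471509273 / 587045825938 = -0.03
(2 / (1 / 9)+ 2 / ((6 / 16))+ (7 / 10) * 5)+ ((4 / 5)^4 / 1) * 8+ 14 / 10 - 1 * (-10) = 155663 / 3750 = 41.51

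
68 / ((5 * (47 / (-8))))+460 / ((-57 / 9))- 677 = -3357441 / 4465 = -751.95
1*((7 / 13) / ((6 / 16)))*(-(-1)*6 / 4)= 28 / 13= 2.15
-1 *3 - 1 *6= -9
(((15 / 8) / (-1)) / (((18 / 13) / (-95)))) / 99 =6175 / 4752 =1.30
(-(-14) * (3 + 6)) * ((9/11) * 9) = 10206/11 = 927.82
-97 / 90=-1.08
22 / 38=11 / 19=0.58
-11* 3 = -33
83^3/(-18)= -571787/18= -31765.94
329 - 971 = -642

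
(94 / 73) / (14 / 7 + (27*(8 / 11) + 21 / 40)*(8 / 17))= 87890 / 784093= 0.11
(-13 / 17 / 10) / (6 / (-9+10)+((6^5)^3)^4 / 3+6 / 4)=-13 / 2769508418905724591061622628847227552387448177915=-0.00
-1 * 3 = -3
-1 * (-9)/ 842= 9/ 842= 0.01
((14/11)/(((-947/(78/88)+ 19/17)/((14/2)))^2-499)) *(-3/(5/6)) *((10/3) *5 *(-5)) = 45231650100/2694840976333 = 0.02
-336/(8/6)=-252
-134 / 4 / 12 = -67 / 24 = -2.79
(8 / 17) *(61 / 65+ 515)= 268288 / 1105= 242.79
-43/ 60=-0.72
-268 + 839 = 571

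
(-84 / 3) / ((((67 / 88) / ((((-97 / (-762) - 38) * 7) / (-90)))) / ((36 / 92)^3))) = -3359880216 / 517645015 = -6.49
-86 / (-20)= 43 / 10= 4.30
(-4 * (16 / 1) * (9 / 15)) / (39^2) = -64 / 2535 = -0.03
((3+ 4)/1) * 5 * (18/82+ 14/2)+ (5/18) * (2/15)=279761/1107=252.72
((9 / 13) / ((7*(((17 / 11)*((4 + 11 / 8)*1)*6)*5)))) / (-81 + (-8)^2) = -132 / 5654285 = -0.00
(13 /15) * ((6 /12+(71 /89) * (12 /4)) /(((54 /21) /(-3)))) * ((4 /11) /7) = -1339 /8811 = -0.15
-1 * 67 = -67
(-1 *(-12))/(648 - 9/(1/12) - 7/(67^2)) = 53868/2424053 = 0.02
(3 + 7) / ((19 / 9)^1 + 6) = 1.23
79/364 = 0.22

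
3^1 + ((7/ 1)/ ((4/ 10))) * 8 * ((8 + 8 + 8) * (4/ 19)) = 13497/ 19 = 710.37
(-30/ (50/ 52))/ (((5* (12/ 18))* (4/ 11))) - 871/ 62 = -30836/ 775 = -39.79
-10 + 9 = -1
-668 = -668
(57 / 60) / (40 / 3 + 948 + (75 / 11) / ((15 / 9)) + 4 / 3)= 627 / 638060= 0.00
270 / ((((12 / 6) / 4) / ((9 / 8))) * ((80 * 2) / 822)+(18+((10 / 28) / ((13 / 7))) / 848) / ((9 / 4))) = 33.39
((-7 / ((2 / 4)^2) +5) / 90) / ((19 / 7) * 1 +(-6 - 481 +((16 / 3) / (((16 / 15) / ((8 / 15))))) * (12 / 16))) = 161 / 303840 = 0.00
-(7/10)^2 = -0.49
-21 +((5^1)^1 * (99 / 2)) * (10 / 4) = 2391 / 4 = 597.75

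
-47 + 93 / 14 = -565 / 14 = -40.36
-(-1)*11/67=11/67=0.16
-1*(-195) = 195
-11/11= -1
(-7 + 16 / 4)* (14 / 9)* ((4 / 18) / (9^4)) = -28 / 177147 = -0.00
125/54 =2.31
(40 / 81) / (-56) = -5 / 567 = -0.01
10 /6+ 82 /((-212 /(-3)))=899 /318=2.83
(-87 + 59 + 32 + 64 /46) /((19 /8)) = 992 /437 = 2.27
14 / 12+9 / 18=5 / 3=1.67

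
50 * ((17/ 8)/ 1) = 425/ 4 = 106.25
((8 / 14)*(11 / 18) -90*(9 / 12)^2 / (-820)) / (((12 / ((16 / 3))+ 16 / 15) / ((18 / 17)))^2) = 137566350 / 3284625743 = 0.04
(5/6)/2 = 5/12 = 0.42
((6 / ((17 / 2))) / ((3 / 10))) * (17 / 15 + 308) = 37096 / 51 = 727.37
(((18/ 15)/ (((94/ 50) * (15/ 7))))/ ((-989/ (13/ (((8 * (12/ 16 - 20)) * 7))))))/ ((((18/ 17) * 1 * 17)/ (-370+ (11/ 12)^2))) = -691067/ 9277263072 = -0.00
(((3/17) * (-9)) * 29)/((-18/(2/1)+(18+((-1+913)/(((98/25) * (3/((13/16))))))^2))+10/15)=-22559796/1949396647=-0.01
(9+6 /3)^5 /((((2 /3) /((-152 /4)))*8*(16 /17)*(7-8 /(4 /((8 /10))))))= -260097365 /1152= -225778.96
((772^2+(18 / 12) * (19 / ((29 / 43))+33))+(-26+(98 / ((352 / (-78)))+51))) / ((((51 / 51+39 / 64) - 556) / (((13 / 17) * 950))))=-150293939239600 / 192413463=-781098.87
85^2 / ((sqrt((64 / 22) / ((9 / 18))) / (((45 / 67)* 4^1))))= 325125* sqrt(11) / 134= 8047.15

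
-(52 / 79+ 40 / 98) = -4128 / 3871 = -1.07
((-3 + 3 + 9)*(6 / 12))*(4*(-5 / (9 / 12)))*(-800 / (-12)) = -8000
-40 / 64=-5 / 8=-0.62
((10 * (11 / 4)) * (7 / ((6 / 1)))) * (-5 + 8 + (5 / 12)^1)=15785 / 144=109.62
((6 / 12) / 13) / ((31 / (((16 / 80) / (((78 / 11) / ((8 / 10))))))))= 11 / 392925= 0.00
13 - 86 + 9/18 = -145/2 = -72.50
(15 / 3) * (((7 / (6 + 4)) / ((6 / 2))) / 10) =7 / 60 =0.12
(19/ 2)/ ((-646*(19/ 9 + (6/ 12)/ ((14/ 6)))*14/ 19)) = -171/ 19924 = -0.01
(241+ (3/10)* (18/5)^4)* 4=3642356/3125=1165.55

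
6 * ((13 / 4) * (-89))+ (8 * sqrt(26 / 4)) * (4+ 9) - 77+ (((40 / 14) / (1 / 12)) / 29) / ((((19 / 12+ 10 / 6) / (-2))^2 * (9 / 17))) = -372914545 / 205842+ 52 * sqrt(26) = -1546.51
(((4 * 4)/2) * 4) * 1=32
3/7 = 0.43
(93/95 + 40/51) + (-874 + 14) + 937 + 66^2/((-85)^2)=32684972/411825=79.37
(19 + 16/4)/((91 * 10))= 23/910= 0.03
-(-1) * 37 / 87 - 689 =-59906 / 87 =-688.57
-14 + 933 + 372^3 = 51479767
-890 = -890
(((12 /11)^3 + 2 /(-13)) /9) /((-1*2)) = -9901 /155727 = -0.06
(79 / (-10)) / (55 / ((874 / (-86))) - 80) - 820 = -819.91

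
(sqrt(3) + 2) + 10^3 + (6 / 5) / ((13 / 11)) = sqrt(3) + 65196 / 65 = 1004.75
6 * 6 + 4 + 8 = 48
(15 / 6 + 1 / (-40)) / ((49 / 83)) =8217 / 1960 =4.19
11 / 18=0.61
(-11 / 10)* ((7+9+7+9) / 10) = -88 / 25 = -3.52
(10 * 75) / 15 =50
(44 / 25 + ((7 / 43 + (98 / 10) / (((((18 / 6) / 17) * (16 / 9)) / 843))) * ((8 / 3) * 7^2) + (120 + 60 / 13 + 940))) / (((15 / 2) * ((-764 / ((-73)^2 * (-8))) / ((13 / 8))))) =1537994209488019 / 36958500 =41614086.33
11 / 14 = 0.79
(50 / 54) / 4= 25 / 108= 0.23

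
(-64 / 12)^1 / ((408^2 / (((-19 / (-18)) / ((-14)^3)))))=19 / 1541623104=0.00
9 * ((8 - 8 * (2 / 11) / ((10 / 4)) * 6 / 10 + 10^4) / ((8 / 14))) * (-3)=-130036914 / 275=-472861.51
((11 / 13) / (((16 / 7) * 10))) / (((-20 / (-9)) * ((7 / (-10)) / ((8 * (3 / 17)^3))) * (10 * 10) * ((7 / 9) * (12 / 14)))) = -8019 / 510952000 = -0.00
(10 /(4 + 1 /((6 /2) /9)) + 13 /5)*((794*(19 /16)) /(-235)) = -16.16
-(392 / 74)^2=-38416 / 1369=-28.06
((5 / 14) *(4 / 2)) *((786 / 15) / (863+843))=0.02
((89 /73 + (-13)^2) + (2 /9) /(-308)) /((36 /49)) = 120556541 /520344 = 231.69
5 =5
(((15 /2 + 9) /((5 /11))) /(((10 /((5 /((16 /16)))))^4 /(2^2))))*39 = 14157 /40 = 353.92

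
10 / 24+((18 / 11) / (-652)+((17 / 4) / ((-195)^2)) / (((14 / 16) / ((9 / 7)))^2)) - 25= -5366130767357 / 218263145100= -24.59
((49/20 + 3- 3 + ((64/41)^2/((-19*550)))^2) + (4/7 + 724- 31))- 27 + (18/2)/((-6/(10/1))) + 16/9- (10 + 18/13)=162861066633691058779/252727155628447500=644.41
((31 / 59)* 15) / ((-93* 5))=-1 / 59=-0.02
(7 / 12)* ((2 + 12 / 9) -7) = -77 / 36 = -2.14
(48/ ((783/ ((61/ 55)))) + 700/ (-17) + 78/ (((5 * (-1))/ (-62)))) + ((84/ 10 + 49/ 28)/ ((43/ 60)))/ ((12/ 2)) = 19485431089/ 20987010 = 928.45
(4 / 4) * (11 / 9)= 11 / 9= 1.22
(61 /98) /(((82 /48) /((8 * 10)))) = 58560 /2009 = 29.15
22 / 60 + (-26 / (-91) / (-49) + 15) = 158063 / 10290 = 15.36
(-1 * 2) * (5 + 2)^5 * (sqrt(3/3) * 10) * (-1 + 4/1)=-1008420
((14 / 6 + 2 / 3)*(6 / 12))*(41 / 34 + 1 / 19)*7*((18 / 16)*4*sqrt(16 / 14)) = 63.57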